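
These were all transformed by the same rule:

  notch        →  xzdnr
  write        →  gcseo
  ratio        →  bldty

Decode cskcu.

It's a Vigenère-style cipher with numeric key [10,11]: position i shifts by key[i mod 2].
Undoing it on cskcu: c−10=s, s−11=h, k−10=a, c−11=r, u−10=k.

shark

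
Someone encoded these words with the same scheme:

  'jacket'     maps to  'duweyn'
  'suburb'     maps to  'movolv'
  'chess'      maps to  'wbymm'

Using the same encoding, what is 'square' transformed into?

mkouly

Every letter moves 20 places later in the alphabet, wrapping around z→a.
For square: s+20=m, q+20=k, u+20=o, a+20=u, r+20=l, e+20=y.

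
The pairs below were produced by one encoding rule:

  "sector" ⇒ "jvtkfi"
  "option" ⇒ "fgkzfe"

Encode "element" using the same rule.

Compare letters: s→j is +17, e→v is +17, c→t is +17 — a constant shift. Each letter is shifted forward by 17 in the alphabet (a Caesar shift of +17).
For element: e+17=v, l+17=c, e+17=v, m+17=d, e+17=v, n+17=e, t+17=k.

vcvdvek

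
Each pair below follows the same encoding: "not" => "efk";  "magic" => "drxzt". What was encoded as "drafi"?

major

Compare letters: n→e is +17, o→f is +17, t→k is +17 — a constant shift. This is a Caesar cipher with shift 17.
Reversing it on drafi: d−17=m, r−17=a, a−17=j, f−17=o, i−17=r.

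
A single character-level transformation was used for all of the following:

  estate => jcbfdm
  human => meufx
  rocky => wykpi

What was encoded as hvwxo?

Shifts by position in estate: pos 0: e→j (+5), pos 1: s→c (+10), pos 2: t→b (+8), pos 3: a→f (+5), pos 4: t→d (+10), pos 5: e→m (+8) — repeating every 3. It's a Vigenère-style cipher with numeric key [5,10,8]: position i shifts by key[i mod 3].
Reversing it on hvwxo: h−5=c, v−10=l, w−8=o, x−5=s, o−10=e.

close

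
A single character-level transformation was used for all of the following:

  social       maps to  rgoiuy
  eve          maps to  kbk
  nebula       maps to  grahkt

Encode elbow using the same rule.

cuhrk

The output letters match the input read backwards, each shifted +6: social reversed is laicos. The word is reversed, then every letter is shifted forward by 6.
For elbow: reverse → woble; then shift: w+6=c, o+6=u, b+6=h, l+6=r, e+6=k.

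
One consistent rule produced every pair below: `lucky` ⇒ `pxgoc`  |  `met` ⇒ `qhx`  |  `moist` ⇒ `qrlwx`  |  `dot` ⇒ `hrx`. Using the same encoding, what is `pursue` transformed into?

The shift depends on letter class: consonant l→p is +4, but vowel u→x is +3. Two shifts are in play — +3 for a/e/i/o/u, +4 for every other letter.
For pursue: p(cons)+4=t, u(vowel)+3=x, r(cons)+4=v, s(cons)+4=w, u(vowel)+3=x, e(vowel)+3=h.

txvwxh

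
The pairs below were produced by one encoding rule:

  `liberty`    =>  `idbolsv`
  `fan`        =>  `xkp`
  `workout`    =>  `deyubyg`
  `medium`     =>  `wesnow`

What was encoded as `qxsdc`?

The output letters match the input read backwards, each shifted +10: liberty reversed is ytrebil. The word is reversed, then every letter is shifted forward by 10.
Undoing it on qxsdc: shift back: q−10=g, x−10=n, s−10=i, d−10=t, c−10=s → gnits; then reverse → sting.

sting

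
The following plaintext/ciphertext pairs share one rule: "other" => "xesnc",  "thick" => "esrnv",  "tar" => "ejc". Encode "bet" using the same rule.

The shift depends on letter class: consonant t→e is +11, but vowel o→x is +9. The rule splits by letter class: vowels +9, consonants +11.
On bet: b(cons)+11=m, e(vowel)+9=n, t(cons)+11=e.

mne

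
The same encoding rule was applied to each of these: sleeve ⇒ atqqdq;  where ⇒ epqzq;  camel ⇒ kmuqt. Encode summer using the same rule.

aguuqz

The shift depends on letter class: consonant s→a is +8, but vowel e→q is +12. The rule splits by letter class: vowels +12, consonants +8.
Applying it to summer: s(cons)+8=a, u(vowel)+12=g, m(cons)+8=u, m(cons)+8=u, e(vowel)+12=q, r(cons)+8=z.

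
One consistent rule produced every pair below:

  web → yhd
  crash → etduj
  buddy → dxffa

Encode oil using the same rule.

Two shifts are in play — +3 for a/e/i/o/u, +2 for every other letter.
For oil: o(vowel)+3=r, i(vowel)+3=l, l(cons)+2=n.

rln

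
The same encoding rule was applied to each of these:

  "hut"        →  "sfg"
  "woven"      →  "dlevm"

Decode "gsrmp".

Each pair mirrors across the alphabet (h↔s, u↔f, t↔g): positions sum to 25. Letters are reflected about the middle of the alphabet (position → 25−position): Atbash.
Reversing it on gsrmp: g↔t, s↔h, r↔i, m↔n, p↔k.

think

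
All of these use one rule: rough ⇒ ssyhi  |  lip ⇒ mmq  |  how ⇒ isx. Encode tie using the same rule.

The shift depends on letter class: consonant r→s is +1, but vowel o→s is +4. The rule splits by letter class: vowels +4, consonants +1.
For tie: t(cons)+1=u, i(vowel)+4=m, e(vowel)+4=i.

umi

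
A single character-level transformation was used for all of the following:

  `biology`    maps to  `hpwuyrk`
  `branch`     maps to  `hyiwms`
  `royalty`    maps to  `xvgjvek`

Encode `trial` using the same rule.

In biology: b→h is +6, i→p is +7, o→w is +8, l→u is +9 — the shift increases by 1 each position. Each letter shifts forward by (position + 6), i.e. 6, 7, 8, … — the shift grows by one for each successive letter.
For trial: t+6=z, r+7=y, i+8=q, a+9=j, l+10=v.

zyqjv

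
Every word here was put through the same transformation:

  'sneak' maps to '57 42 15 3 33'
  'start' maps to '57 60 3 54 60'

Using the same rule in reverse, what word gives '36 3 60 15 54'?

s(#19)→57 and n(#14)→42: differences scale by 3, so n = 3·pos + 0. With a=1..z=26, the number is 3·pos.
Undoing it on 36 3 60 15 54: 36→(36−0)÷3=12=l, 3→(3−0)÷3=1=a, 60→(60−0)÷3=20=t, 15→(15−0)÷3=5=e, 54→(54−0)÷3=18=r.

later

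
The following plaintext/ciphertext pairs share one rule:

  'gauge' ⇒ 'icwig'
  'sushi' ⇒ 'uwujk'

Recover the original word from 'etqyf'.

Compare letters: g→i is +2, a→c is +2, u→w is +2 — a constant shift. This is a Caesar cipher with shift 2.
Undoing it on etqyf: e−2=c, t−2=r, q−2=o, y−2=w, f−2=d.

crowd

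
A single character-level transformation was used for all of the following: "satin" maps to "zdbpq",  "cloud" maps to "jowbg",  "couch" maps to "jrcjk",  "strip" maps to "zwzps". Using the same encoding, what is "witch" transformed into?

Shifts by position in satin: pos 0: s→z (+7), pos 1: a→d (+3), pos 2: t→b (+8), pos 3: i→p (+7), pos 4: n→q (+3) — repeating every 3. It's a Vigenère-style cipher with numeric key [7,3,8]: position i shifts by key[i mod 3].
For witch: w+7=d, i+3=l, t+8=b, c+7=j, h+3=k.

dlbjk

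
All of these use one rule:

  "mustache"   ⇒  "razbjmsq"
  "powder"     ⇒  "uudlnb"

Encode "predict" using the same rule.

uxllrme

In mustache: m→r is +5, u→a is +6, s→z is +7, t→b is +8 — the shift increases by 1 each position. Each letter shifts forward by (position + 5), i.e. 5, 6, 7, … — the shift grows by one for each successive letter.
For predict: p+5=u, r+6=x, e+7=l, d+8=l, i+9=r, c+10=m, t+11=e.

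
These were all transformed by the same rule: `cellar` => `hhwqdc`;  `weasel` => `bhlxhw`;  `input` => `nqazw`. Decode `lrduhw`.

A repeating key of period 3 is used — shifts +5, +3, +11 over and over.
Decoding lrduhw: l−5=g, r−3=o, d−11=s, u−5=p, h−3=e, w−11=l.

gospel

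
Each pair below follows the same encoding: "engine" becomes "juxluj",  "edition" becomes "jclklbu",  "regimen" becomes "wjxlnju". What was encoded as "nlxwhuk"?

migrant

e(4)→j(9) and n(13)→u(20) fit y≡7x+7 (mod 26); the inverse of 7 mod 26 is 15. This is an affine cipher: with a=0,…,z=25, each position x becomes (7x+7) mod 26.
Decoding nlxwhuk: n(13)→15·(13−7)≡12=m; l(11)→15·(11−7)≡8=i; x(23)→15·(23−7)≡6=g; w(22)→15·(22−7)≡17=r; h(7)→15·(7−7)≡0=a; u(20)→15·(20−7)≡13=n; k(10)→15·(10−7)≡19=t (all mod 26).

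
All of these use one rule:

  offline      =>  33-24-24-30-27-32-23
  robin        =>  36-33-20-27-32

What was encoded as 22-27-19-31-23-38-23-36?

o is letter #15 and maps to 33: an offset of 18. Letters become their 1-based position plus 18 (so a→19, b→20, …).
Reversing it on 22-27-19-31-23-38-23-36: 22→(22−18)÷1=4=d, 27→(27−18)÷1=9=i, 19→(19−18)÷1=1=a, 31→(31−18)÷1=13=m, 23→(23−18)÷1=5=e, 38→(38−18)÷1=20=t, 23→(23−18)÷1=5=e, 36→(36−18)÷1=18=r.

diameter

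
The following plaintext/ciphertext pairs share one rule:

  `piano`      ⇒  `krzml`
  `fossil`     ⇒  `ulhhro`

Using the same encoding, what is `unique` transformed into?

fmrjfv

This is the alphabet-reversal cipher (Atbash): a becomes z, b becomes y, etc.
Applying it to unique: u↔f, n↔m, i↔r, q↔j, u↔f, e↔v.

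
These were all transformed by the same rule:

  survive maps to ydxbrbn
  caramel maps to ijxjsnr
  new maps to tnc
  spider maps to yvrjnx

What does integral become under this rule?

rtznmxjr

The shift depends on letter class: consonant s→y is +6, but vowel u→d is +9. The rule splits by letter class: vowels +9, consonants +6.
For integral: i(vowel)+9=r, n(cons)+6=t, t(cons)+6=z, e(vowel)+9=n, g(cons)+6=m, r(cons)+6=x, a(vowel)+9=j, l(cons)+6=r.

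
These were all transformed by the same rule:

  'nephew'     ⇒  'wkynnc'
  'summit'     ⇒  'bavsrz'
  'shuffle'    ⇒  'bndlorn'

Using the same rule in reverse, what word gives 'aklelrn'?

Shifts by position in nephew: pos 0: n→w (+9), pos 1: e→k (+6), pos 2: p→y (+9), pos 3: h→n (+6) — repeating every 2. It's a Vigenère-style cipher with numeric key [9,6]: position i shifts by key[i mod 2].
Reversing it on aklelrn: a−9=r, k−6=e, l−9=c, e−6=y, l−9=c, r−6=l, n−9=e.

recycle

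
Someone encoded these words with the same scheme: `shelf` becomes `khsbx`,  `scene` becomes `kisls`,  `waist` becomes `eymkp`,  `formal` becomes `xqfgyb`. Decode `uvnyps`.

update

s(18)→k(10) and h(7)→h(7) fit y≡5x+24 (mod 26); the inverse of 5 mod 26 is 21. This is an affine cipher: with a=0,…,z=25, each position x becomes (5x+24) mod 26.
Undoing it on uvnyps: u(20)→21·(20−24)≡20=u; v(21)→21·(21−24)≡15=p; n(13)→21·(13−24)≡3=d; y(24)→21·(24−24)≡0=a; p(15)→21·(15−24)≡19=t; s(18)→21·(18−24)≡4=e (all mod 26).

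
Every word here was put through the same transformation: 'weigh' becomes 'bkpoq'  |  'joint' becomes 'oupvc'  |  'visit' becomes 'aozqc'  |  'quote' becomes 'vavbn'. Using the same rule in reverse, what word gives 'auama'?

In weigh: w→b is +5, e→k is +6, i→p is +7, g→o is +8 — the shift increases by 1 each position. Each letter shifts forward by (position + 5), i.e. 5, 6, 7, … — the shift grows by one for each successive letter.
Reversing it on auama: a−5=v, u−6=o, a−7=t, m−8=e, a−9=r.

voter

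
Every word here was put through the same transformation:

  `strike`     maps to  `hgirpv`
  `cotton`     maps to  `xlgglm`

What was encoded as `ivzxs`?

Letters are reflected about the middle of the alphabet (position → 25−position): Atbash.
Reversing it on ivzxs: i↔r, v↔e, z↔a, x↔c, s↔h.

reach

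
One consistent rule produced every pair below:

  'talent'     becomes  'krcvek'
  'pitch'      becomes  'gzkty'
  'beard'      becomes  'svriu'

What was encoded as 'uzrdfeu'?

diamond

Compare letters: t→k is +17, a→r is +17, l→c is +17 — a constant shift. This is a Caesar cipher with shift 17.
Decoding uzrdfeu: u−17=d, z−17=i, r−17=a, d−17=m, f−17=o, e−17=n, u−17=d.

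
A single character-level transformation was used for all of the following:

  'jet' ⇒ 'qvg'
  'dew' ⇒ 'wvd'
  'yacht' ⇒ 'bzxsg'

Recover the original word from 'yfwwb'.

Each pair mirrors across the alphabet (j↔q, e↔v, t↔g): positions sum to 25. Each letter is replaced by its mirror in the alphabet: a↔z, b↔y, c↔x, and so on (the Atbash cipher).
Undoing it on yfwwb: y↔b, f↔u, w↔d, w↔d, b↔y.

buddy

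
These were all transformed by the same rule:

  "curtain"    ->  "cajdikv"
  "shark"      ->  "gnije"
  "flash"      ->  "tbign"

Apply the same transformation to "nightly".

vkqndbo

c(2)→c(2) and u(20)→a(0) fit y≡23x+8 (mod 26); the inverse of 23 mod 26 is 17. Treating letters as 0–25, the rule is x ↦ 23x + 8 (mod 26).
For nightly: n(13)→23·13+8≡21=v; i(8)→23·8+8≡10=k; g(6)→23·6+8≡16=q; h(7)→23·7+8≡13=n; t(19)→23·19+8≡3=d; l(11)→23·11+8≡1=b; y(24)→23·24+8≡14=o (all mod 26).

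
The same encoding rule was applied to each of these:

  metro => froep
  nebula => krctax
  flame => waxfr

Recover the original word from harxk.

clean

This is an affine cipher: with a=0,…,z=25, each position x becomes (5x+23) mod 26.
Reversing it on harxk: h(7)→21·(7−23)≡2=c; a(0)→21·(0−23)≡11=l; r(17)→21·(17−23)≡4=e; x(23)→21·(23−23)≡0=a; k(10)→21·(10−23)≡13=n (all mod 26).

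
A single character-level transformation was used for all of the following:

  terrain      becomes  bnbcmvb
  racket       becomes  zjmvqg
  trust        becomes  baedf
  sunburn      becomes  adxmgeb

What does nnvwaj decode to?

In terrain: t→b is +8, e→n is +9, r→b is +10, r→c is +11 — the shift increases by 1 each position. Letter i (0-indexed) is shifted by i+8, so successive shifts are 8, 9, 10, ….
Decoding nnvwaj: n−8=f, n−9=e, v−10=l, w−11=l, a−12=o, j−13=w.

fellow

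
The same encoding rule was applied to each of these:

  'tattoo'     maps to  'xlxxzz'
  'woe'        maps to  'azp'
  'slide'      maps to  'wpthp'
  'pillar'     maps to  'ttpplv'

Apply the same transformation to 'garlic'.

klvptg

The shift depends on letter class: consonant t→x is +4, but vowel a→l is +11. Two shifts are in play — +11 for a/e/i/o/u, +4 for every other letter.
For garlic: g(cons)+4=k, a(vowel)+11=l, r(cons)+4=v, l(cons)+4=p, i(vowel)+11=t, c(cons)+4=g.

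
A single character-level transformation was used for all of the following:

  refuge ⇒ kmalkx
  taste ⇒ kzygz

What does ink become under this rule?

qto

The output letters match the input read backwards, each shifted +6: refuge reversed is egufer. Two steps: reverse the string, then apply a Caesar shift of +6.
For ink: reverse → kni; then shift: k+6=q, n+6=t, i+6=o.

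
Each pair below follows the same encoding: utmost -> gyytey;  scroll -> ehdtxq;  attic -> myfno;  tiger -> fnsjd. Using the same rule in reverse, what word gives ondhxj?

circle

Shifts by position in utmost: pos 0: u→g (+12), pos 1: t→y (+5), pos 2: m→y (+12), pos 3: o→t (+5) — repeating every 2. The shifts repeat in a cycle of length 2: positions 0,1,… shift by +12, +5, then the pattern repeats.
Decoding ondhxj: o−12=c, n−5=i, d−12=r, h−5=c, x−12=l, j−5=e.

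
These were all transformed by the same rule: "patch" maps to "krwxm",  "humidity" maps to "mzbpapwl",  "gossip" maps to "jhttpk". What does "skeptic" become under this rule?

tvdkwpx

p(15)→k(10) and a(0)→r(17) fit y≡3x+17 (mod 26); the inverse of 3 mod 26 is 9. Treating letters as 0–25, the rule is x ↦ 3x + 17 (mod 26).
For skeptic: s(18)→3·18+17≡19=t; k(10)→3·10+17≡21=v; e(4)→3·4+17≡3=d; p(15)→3·15+17≡10=k; t(19)→3·19+17≡22=w; i(8)→3·8+17≡15=p; c(2)→3·2+17≡23=x (all mod 26).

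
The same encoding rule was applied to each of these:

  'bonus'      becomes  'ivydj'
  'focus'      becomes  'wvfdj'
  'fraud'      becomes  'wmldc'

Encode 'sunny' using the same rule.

jdyyr

b(1)→i(8) and o(14)→v(21) fit y≡23x+11 (mod 26); the inverse of 23 mod 26 is 17. This is an affine cipher: with a=0,…,z=25, each position x becomes (23x+11) mod 26.
Applying it to sunny: s(18)→23·18+11≡9=j; u(20)→23·20+11≡3=d; n(13)→23·13+11≡24=y; n(13)→23·13+11≡24=y; y(24)→23·24+11≡17=r (all mod 26).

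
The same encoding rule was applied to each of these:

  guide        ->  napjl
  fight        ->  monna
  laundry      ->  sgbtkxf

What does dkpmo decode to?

The shifts repeat in a cycle of length 2: positions 0,1,… shift by +7, +6, then the pattern repeats.
Reversing it on dkpmo: d−7=w, k−6=e, p−7=i, m−6=g, o−7=h.

weigh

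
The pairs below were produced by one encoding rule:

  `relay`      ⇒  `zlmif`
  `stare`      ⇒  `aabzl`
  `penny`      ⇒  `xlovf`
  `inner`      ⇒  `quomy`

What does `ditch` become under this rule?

Shifts by position in relay: pos 0: r→z (+8), pos 1: e→l (+7), pos 2: l→m (+1), pos 3: a→i (+8), pos 4: y→f (+7) — repeating every 3. A repeating key of period 3 is used — shifts +8, +7, +1 over and over.
On ditch: d+8=l, i+7=p, t+1=u, c+8=k, h+7=o.

lpuko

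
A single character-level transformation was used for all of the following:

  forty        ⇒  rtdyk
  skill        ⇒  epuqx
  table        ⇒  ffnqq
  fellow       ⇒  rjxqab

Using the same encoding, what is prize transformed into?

The shifts repeat in a cycle of length 2: positions 0,1,… shift by +12, +5, then the pattern repeats.
For prize: p+12=b, r+5=w, i+12=u, z+5=e, e+12=q.

bwueq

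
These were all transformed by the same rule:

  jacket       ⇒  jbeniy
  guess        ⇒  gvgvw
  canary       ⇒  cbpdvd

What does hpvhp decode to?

In jacket: j→j is +0, a→b is +1, c→e is +2, k→n is +3 — the shift increases by 1 each position. Each letter shifts forward by its position index (0, 1, 2, …) — the shift grows by one for each successive letter.
Decoding hpvhp: h−0=h, p−1=o, v−2=t, h−3=e, p−4=l.

hotel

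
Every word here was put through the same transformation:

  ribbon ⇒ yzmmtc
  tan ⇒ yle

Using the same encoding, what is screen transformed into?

The output letters match the input read backwards, each shifted +11: ribbon reversed is nobbir. The word is reversed, then every letter is shifted forward by 11.
On screen: reverse → neercs; then shift: n+11=y, e+11=p, e+11=p, r+11=c, c+11=n, s+11=d.

yppcnd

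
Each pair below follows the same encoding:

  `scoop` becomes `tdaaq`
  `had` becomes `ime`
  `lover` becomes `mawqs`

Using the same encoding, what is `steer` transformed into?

tuqqs

The shift depends on letter class: consonant s→t is +1, but vowel o→a is +12. The rule splits by letter class: vowels +12, consonants +1.
For steer: s(cons)+1=t, t(cons)+1=u, e(vowel)+12=q, e(vowel)+12=q, r(cons)+1=s.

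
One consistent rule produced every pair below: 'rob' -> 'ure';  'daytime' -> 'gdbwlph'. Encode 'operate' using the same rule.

rshudwh

Compare letters: r→u is +3, o→r is +3, b→e is +3 — a constant shift. It's a constant shift of +3 (ROT3).
On operate: o+3=r, p+3=s, e+3=h, r+3=u, a+3=d, t+3=w, e+3=h.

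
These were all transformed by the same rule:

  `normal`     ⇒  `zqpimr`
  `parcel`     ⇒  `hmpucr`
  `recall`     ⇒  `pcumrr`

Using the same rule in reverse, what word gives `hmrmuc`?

n(13)→z(25) and o(14)→q(16) fit y≡17x+12 (mod 26); the inverse of 17 mod 26 is 23. Treating letters as 0–25, the rule is x ↦ 17x + 12 (mod 26).
Undoing it on hmrmuc: h(7)→23·(7−12)≡15=p; m(12)→23·(12−12)≡0=a; r(17)→23·(17−12)≡11=l; m(12)→23·(12−12)≡0=a; u(20)→23·(20−12)≡2=c; c(2)→23·(2−12)≡4=e (all mod 26).

palace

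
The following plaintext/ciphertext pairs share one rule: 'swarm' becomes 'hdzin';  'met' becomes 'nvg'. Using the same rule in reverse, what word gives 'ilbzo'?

This is the alphabet-reversal cipher (Atbash): a becomes z, b becomes y, etc.
Decoding ilbzo: i↔r, l↔o, b↔y, z↔a, o↔l.

royal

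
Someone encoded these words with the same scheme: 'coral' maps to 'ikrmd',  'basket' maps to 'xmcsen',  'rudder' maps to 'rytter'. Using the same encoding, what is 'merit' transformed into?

oerwn

c(2)→i(8) and o(14)→k(10) fit y≡11x+12 (mod 26); the inverse of 11 mod 26 is 19. Each letter's alphabet position (a=0..z=25) is mapped through 11·x+12 mod 26 — an affine cipher.
On merit: m(12)→11·12+12≡14=o; e(4)→11·4+12≡4=e; r(17)→11·17+12≡17=r; i(8)→11·8+12≡22=w; t(19)→11·19+12≡13=n (all mod 26).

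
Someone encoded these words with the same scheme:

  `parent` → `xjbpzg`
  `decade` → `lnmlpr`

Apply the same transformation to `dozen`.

lxjpz

Each letter shifts forward by (position + 8), i.e. 8, 9, 10, … — the shift grows by one for each successive letter.
For dozen: d+8=l, o+9=x, z+10=j, e+11=p, n+12=z.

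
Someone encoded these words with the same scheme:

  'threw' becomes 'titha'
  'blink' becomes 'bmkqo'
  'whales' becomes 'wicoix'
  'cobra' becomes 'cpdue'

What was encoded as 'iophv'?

inner

In threw: t→t is +0, h→i is +1, r→t is +2, e→h is +3 — the shift increases by 1 each position. The shift increases by 1 at each position, starting from +0: 0, 1, 2, ….
Reversing it on iophv: i−0=i, o−1=n, p−2=n, h−3=e, v−4=r.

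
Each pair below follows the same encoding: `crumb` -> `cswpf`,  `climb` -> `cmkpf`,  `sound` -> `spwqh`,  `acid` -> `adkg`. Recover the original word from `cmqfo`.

Each letter shifts forward by its position index (0, 1, 2, …) — the shift grows by one for each successive letter.
Reversing it on cmqfo: c−0=c, m−1=l, q−2=o, f−3=c, o−4=k.

clock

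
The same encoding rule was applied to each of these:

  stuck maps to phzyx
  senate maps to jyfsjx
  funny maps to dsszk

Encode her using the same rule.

wjm

The output letters match the input read backwards, each shifted +5: stuck reversed is kcuts. Read the word backwards and shift each letter +5.
On her: reverse → reh; then shift: r+5=w, e+5=j, h+5=m.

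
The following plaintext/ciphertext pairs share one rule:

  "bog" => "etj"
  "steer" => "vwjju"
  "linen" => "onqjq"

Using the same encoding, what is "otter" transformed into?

twwju

The shift depends on letter class: consonant b→e is +3, but vowel o→t is +5. Vowels shift forward by 5 and consonants shift forward by 3.
For otter: o(vowel)+5=t, t(cons)+3=w, t(cons)+3=w, e(vowel)+5=j, r(cons)+3=u.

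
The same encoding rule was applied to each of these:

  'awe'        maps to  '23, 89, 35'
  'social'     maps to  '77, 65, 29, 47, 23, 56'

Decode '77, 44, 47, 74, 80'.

a(#1)→23 and w(#23)→89: differences scale by 3, so n = 3·pos + 20. With a=1..z=26, the number is 3·pos + 20.
Reversing it on 77, 44, 47, 74, 80: 77→(77−20)÷3=19=s, 44→(44−20)÷3=8=h, 47→(47−20)÷3=9=i, 74→(74−20)÷3=18=r, 80→(80−20)÷3=20=t.

shirt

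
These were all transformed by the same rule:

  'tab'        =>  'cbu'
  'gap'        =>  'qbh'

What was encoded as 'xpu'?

tow

The output letters match the input read backwards, each shifted +1: tab reversed is bat. Two steps: reverse the string, then apply a Caesar shift of +1.
Undoing it on xpu: shift back: x−1=w, p−1=o, u−1=t → wot; then reverse → tow.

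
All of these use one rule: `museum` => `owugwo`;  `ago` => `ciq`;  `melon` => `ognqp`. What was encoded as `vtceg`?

Compare letters: m→o is +2, u→w is +2, s→u is +2 — a constant shift. This is a Caesar cipher with shift 2.
Reversing it on vtceg: v−2=t, t−2=r, c−2=a, e−2=c, g−2=e.

trace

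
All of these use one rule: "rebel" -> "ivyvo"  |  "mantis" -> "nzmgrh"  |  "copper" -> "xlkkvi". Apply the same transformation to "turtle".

gfigov

Each pair mirrors across the alphabet (r↔i, e↔v, b↔y): positions sum to 25. This is the alphabet-reversal cipher (Atbash): a becomes z, b becomes y, etc.
On turtle: t↔g, u↔f, r↔i, t↔g, l↔o, e↔v.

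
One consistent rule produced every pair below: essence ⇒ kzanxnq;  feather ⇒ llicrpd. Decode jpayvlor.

displace

In essence: e→k is +6, s→z is +7, s→a is +8, e→n is +9 — the shift increases by 1 each position. Each letter shifts forward by (position + 6), i.e. 6, 7, 8, … — the shift grows by one for each successive letter.
Undoing it on jpayvlor: j−6=d, p−7=i, a−8=s, y−9=p, v−10=l, l−11=a, o−12=c, r−13=e.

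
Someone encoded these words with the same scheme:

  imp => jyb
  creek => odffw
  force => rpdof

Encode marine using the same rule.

Vowels shift forward by 1 and consonants shift forward by 12.
Applying it to marine: m(cons)+12=y, a(vowel)+1=b, r(cons)+12=d, i(vowel)+1=j, n(cons)+12=z, e(vowel)+1=f.

ybdjzf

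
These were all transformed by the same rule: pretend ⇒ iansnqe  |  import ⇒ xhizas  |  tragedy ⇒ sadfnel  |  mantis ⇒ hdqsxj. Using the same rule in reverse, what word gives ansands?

p(15)→i(8) and r(17)→a(0) fit y≡9x+3 (mod 26); the inverse of 9 mod 26 is 3. Each letter's alphabet position (a=0..z=25) is mapped through 9·x+3 mod 26 — an affine cipher.
Reversing it on ansands: a(0)→3·(0−3)≡17=r; n(13)→3·(13−3)≡4=e; s(18)→3·(18−3)≡19=t; a(0)→3·(0−3)≡17=r; n(13)→3·(13−3)≡4=e; d(3)→3·(3−3)≡0=a; s(18)→3·(18−3)≡19=t (all mod 26).

retreat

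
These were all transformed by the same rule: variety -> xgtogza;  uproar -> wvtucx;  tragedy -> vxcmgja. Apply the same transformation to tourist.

Shifts by position in variety: pos 0: v→x (+2), pos 1: a→g (+6), pos 2: r→t (+2), pos 3: i→o (+6) — repeating every 2. A repeating key of period 2 is used — shifts +2, +6 over and over.
For tourist: t+2=v, o+6=u, u+2=w, r+6=x, i+2=k, s+6=y, t+2=v.

vuwxkyv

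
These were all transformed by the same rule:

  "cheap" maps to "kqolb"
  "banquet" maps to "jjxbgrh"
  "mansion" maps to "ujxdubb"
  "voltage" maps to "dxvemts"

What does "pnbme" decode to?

In cheap: c→k is +8, h→q is +9, e→o is +10, a→l is +11 — the shift increases by 1 each position. Each letter shifts forward by (position + 8), i.e. 8, 9, 10, … — the shift grows by one for each successive letter.
Reversing it on pnbme: p−8=h, n−9=e, b−10=r, m−11=b, e−12=s.

herbs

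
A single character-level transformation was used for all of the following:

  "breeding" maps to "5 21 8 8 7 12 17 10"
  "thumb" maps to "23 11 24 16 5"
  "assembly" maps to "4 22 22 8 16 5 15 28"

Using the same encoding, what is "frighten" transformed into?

9 21 12 10 11 23 8 17

b is letter #2 and maps to 5: an offset of 3. Each letter is replaced by its alphabet position (a=1..z=26) + 3.
For frighten: f=6→9, r=18→21, i=9→12, g=7→10, h=8→11, t=20→23, e=5→8, n=14→17.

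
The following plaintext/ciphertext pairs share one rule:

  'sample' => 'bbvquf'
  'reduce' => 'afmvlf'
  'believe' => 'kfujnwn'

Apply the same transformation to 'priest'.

ysrfbu

It's a Vigenère-style cipher with numeric key [9,1]: position i shifts by key[i mod 2].
For priest: p+9=y, r+1=s, i+9=r, e+1=f, s+9=b, t+1=u.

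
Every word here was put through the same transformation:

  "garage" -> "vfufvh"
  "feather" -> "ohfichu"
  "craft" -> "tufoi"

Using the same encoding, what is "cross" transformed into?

Treating letters as 0–25, the rule is x ↦ 7x + 5 (mod 26).
Applying it to cross: c(2)→7·2+5≡19=t; r(17)→7·17+5≡20=u; o(14)→7·14+5≡25=z; s(18)→7·18+5≡1=b; s(18)→7·18+5≡1=b (all mod 26).

tuzbb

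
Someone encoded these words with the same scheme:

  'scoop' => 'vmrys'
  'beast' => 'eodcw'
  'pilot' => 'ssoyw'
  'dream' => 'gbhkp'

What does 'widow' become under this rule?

It's a Vigenère-style cipher with numeric key [3,10]: position i shifts by key[i mod 2].
For widow: w+3=z, i+10=s, d+3=g, o+10=y, w+3=z.

zsgyz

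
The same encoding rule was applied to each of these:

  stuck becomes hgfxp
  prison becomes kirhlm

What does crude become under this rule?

Each pair mirrors across the alphabet (s↔h, t↔g, u↔f): positions sum to 25. Each letter is replaced by its mirror in the alphabet: a↔z, b↔y, c↔x, and so on (the Atbash cipher).
On crude: c↔x, r↔i, u↔f, d↔w, e↔v.

xifwv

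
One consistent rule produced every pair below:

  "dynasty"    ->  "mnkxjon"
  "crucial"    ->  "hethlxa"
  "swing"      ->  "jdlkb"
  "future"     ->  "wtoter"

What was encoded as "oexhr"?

d(3)→m(12) and y(24)→n(13) fit y≡5x+23 (mod 26); the inverse of 5 mod 26 is 21. Treating letters as 0–25, the rule is x ↦ 5x + 23 (mod 26).
Reversing it on oexhr: o(14)→21·(14−23)≡19=t; e(4)→21·(4−23)≡17=r; x(23)→21·(23−23)≡0=a; h(7)→21·(7−23)≡2=c; r(17)→21·(17−23)≡4=e (all mod 26).

trace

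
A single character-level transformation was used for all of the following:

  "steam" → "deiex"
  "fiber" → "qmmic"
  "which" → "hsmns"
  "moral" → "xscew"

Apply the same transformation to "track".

ecenv

The shift depends on letter class: consonant s→d is +11, but vowel e→i is +4. The rule splits by letter class: vowels +4, consonants +11.
Applying it to track: t(cons)+11=e, r(cons)+11=c, a(vowel)+4=e, c(cons)+11=n, k(cons)+11=v.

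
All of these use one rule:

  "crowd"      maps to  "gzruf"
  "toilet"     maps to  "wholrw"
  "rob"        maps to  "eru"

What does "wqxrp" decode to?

mount

The word is reversed, then every letter is shifted forward by 3.
Reversing it on wqxrp: shift back: w−3=t, q−3=n, x−3=u, r−3=o, p−3=m → tnuom; then reverse → mount.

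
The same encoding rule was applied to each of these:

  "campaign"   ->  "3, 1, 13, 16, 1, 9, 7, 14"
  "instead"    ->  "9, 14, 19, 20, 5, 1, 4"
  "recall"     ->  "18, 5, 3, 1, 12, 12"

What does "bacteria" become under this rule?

2, 1, 3, 20, 5, 18, 9, 1

c is letter #3 and maps to 3: an offset of 0. Each letter is replaced by its alphabet position (a=1, b=2, …, z=26).
On bacteria: b=2→2, a=1→1, c=3→3, t=20→20, e=5→5, r=18→18, i=9→9, a=1→1.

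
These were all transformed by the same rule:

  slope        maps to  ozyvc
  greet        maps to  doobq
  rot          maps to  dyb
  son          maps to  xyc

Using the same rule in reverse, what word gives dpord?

The output letters match the input read backwards, each shifted +10: slope reversed is epols. The word is reversed, then every letter is shifted forward by 10.
Reversing it on dpord: shift back: d−10=t, p−10=f, o−10=e, r−10=h, d−10=t → tfeht; then reverse → theft.

theft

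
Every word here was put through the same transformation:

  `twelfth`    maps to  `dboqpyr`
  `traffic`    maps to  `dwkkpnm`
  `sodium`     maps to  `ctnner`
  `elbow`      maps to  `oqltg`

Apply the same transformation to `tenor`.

Shifts by position in twelfth: pos 0: t→d (+10), pos 1: w→b (+5), pos 2: e→o (+10), pos 3: l→q (+5) — repeating every 2. It's a Vigenère-style cipher with numeric key [10,5]: position i shifts by key[i mod 2].
Applying it to tenor: t+10=d, e+5=j, n+10=x, o+5=t, r+10=b.

djxtb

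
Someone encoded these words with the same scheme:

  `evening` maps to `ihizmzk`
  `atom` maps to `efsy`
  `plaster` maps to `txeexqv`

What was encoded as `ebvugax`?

apricot

Shifts by position in evening: pos 0: e→i (+4), pos 1: v→h (+12), pos 2: e→i (+4), pos 3: n→z (+12) — repeating every 2. The shifts repeat in a cycle of length 2: positions 0,1,… shift by +4, +12, then the pattern repeats.
Undoing it on ebvugax: e−4=a, b−12=p, v−4=r, u−12=i, g−4=c, a−12=o, x−4=t.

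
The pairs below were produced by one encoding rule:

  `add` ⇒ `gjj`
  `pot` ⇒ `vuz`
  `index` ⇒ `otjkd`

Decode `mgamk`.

gauge

Compare letters: a→g is +6, d→j is +6, d→j is +6 — a constant shift. This is a Caesar cipher with shift 6.
Undoing it on mgamk: m−6=g, g−6=a, a−6=u, m−6=g, k−6=e.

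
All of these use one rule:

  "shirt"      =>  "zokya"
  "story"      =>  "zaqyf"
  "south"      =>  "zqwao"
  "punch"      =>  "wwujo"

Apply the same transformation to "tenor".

aguqy

The shift depends on letter class: consonant s→z is +7, but vowel i→k is +2. The rule splits by letter class: vowels +2, consonants +7.
For tenor: t(cons)+7=a, e(vowel)+2=g, n(cons)+7=u, o(vowel)+2=q, r(cons)+7=y.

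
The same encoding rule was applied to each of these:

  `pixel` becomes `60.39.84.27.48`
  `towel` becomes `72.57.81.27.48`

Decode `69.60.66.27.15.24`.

p(#16)→60 and i(#9)→39: differences scale by 3, so n = 3·pos + 12. Each letter becomes 3×(its alphabet position, a=1..z=26) + 12.
Reversing it on 69.60.66.27.15.24: 69→(69−12)÷3=19=s, 60→(60−12)÷3=16=p, 66→(66−12)÷3=18=r, 27→(27−12)÷3=5=e, 15→(15−12)÷3=1=a, 24→(24−12)÷3=4=d.

spread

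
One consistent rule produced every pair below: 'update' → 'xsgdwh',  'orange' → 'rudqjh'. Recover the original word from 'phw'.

This is a Caesar cipher with shift 3.
Reversing it on phw: p−3=m, h−3=e, w−3=t.

met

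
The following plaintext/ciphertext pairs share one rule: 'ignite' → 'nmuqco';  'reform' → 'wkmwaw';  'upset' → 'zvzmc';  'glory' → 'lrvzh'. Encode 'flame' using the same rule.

In ignite: i→n is +5, g→m is +6, n→u is +7, i→q is +8 — the shift increases by 1 each position. Letter i (0-indexed) is shifted by i+5, so successive shifts are 5, 6, 7, ….
On flame: f+5=k, l+6=r, a+7=h, m+8=u, e+9=n.

krhun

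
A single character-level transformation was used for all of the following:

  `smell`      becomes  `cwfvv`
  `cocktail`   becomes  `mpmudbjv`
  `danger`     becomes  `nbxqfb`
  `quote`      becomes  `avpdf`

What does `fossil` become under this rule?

ppccjv

The shift depends on letter class: consonant s→c is +10, but vowel e→f is +1. Vowels shift forward by 1 and consonants shift forward by 10.
For fossil: f(cons)+10=p, o(vowel)+1=p, s(cons)+10=c, s(cons)+10=c, i(vowel)+1=j, l(cons)+10=v.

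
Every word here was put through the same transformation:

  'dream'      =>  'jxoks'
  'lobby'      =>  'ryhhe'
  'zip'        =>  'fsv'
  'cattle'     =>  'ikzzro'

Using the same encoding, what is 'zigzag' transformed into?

fsmfkm

Two shifts are in play — +10 for a/e/i/o/u, +6 for every other letter.
For zigzag: z(cons)+6=f, i(vowel)+10=s, g(cons)+6=m, z(cons)+6=f, a(vowel)+10=k, g(cons)+6=m.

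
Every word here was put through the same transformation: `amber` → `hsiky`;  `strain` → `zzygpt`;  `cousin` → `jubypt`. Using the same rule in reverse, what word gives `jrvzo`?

cloth

The shifts repeat in a cycle of length 2: positions 0,1,… shift by +7, +6, then the pattern repeats.
Decoding jrvzo: j−7=c, r−6=l, v−7=o, z−6=t, o−7=h.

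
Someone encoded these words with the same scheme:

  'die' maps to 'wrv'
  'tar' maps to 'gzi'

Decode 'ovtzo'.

Letters are reflected about the middle of the alphabet (position → 25−position): Atbash.
Decoding ovtzo: o↔l, v↔e, t↔g, z↔a, o↔l.

legal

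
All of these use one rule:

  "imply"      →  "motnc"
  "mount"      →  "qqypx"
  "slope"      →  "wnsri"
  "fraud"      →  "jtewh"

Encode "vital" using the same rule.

zkxcp

Shifts by position in imply: pos 0: i→m (+4), pos 1: m→o (+2), pos 2: p→t (+4), pos 3: l→n (+2) — repeating every 2. The shifts repeat in a cycle of length 2: positions 0,1,… shift by +4, +2, then the pattern repeats.
For vital: v+4=z, i+2=k, t+4=x, a+2=c, l+4=p.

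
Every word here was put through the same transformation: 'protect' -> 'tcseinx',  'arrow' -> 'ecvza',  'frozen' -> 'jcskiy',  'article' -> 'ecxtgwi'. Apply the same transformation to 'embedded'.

Shifts by position in protect: pos 0: p→t (+4), pos 1: r→c (+11), pos 2: o→s (+4), pos 3: t→e (+11) — repeating every 2. The shifts repeat in a cycle of length 2: positions 0,1,… shift by +4, +11, then the pattern repeats.
For embedded: e+4=i, m+11=x, b+4=f, e+11=p, d+4=h, d+11=o, e+4=i, d+11=o.

ixfphoio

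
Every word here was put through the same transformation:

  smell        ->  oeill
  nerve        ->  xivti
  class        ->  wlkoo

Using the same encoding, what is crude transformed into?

Treating letters as 0–25, the rule is x ↦ 19x + 10 (mod 26).
For crude: c(2)→19·2+10≡22=w; r(17)→19·17+10≡21=v; u(20)→19·20+10≡0=a; d(3)→19·3+10≡15=p; e(4)→19·4+10≡8=i (all mod 26).

wvapi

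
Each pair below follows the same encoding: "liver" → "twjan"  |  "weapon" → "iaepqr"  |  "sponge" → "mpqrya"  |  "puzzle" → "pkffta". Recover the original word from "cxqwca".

l(11)→t(19) and i(8)→w(22) fit y≡25x+4 (mod 26); the inverse of 25 mod 26 is 25. Treating letters as 0–25, the rule is x ↦ 25x + 4 (mod 26).
Undoing it on cxqwca: c(2)→25·(2−4)≡2=c; x(23)→25·(23−4)≡7=h; q(16)→25·(16−4)≡14=o; w(22)→25·(22−4)≡8=i; c(2)→25·(2−4)≡2=c; a(0)→25·(0−4)≡4=e (all mod 26).

choice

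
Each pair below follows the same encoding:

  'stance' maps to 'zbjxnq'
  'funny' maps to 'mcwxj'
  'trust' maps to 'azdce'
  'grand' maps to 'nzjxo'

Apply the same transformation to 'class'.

In stance: s→z is +7, t→b is +8, a→j is +9, n→x is +10 — the shift increases by 1 each position. Each letter shifts forward by (position + 7), i.e. 7, 8, 9, … — the shift grows by one for each successive letter.
Applying it to class: c+7=j, l+8=t, a+9=j, s+10=c, s+11=d.

jtjcd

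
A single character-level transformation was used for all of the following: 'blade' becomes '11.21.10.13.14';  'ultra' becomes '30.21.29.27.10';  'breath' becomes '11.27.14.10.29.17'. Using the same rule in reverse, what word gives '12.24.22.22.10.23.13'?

b is letter #2 and maps to 11: an offset of 9. The number is (letter's place in the alphabet, a=1) + 9.
Reversing it on 12.24.22.22.10.23.13: 12→(12−9)÷1=3=c, 24→(24−9)÷1=15=o, 22→(22−9)÷1=13=m, 22→(22−9)÷1=13=m, 10→(10−9)÷1=1=a, 23→(23−9)÷1=14=n, 13→(13−9)÷1=4=d.

command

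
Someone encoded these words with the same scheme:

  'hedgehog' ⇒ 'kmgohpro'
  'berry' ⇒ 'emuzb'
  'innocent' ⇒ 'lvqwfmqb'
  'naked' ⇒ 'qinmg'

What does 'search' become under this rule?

vmdzfp

Shifts by position in hedgehog: pos 0: h→k (+3), pos 1: e→m (+8), pos 2: d→g (+3), pos 3: g→o (+8) — repeating every 2. A repeating key of period 2 is used — shifts +3, +8 over and over.
For search: s+3=v, e+8=m, a+3=d, r+8=z, c+3=f, h+8=p.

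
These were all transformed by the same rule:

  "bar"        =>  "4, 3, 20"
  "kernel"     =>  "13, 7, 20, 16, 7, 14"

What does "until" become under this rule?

23, 16, 22, 11, 14

The number is (letter's place in the alphabet, a=1) + 2.
On until: u=21→23, n=14→16, t=20→22, i=9→11, l=12→14.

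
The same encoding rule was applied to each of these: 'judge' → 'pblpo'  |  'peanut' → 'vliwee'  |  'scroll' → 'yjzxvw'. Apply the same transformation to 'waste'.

In judge: j→p is +6, u→b is +7, d→l is +8, g→p is +9 — the shift increases by 1 each position. Each letter shifts forward by (position + 6), i.e. 6, 7, 8, … — the shift grows by one for each successive letter.
Applying it to waste: w+6=c, a+7=h, s+8=a, t+9=c, e+10=o.

chaco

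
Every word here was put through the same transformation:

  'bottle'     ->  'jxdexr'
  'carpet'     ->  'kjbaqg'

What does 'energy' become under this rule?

Letter i (0-indexed) is shifted by i+8, so successive shifts are 8, 9, 10, ….
On energy: e+8=m, n+9=w, e+10=o, r+11=c, g+12=s, y+13=l.

mwocsl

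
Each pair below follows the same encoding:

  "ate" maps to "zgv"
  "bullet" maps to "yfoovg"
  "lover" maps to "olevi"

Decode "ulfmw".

Each pair mirrors across the alphabet (a↔z, t↔g, e↔v): positions sum to 25. Each letter is replaced by its mirror in the alphabet: a↔z, b↔y, c↔x, and so on (the Atbash cipher).
Undoing it on ulfmw: u↔f, l↔o, f↔u, m↔n, w↔d.

found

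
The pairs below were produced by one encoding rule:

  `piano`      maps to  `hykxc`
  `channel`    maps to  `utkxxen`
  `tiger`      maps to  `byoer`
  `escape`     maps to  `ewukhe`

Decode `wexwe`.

sense

p(15)→h(7) and i(8)→y(24) fit y≡5x+10 (mod 26); the inverse of 5 mod 26 is 21. Treating letters as 0–25, the rule is x ↦ 5x + 10 (mod 26).
Reversing it on wexwe: w(22)→21·(22−10)≡18=s; e(4)→21·(4−10)≡4=e; x(23)→21·(23−10)≡13=n; w(22)→21·(22−10)≡18=s; e(4)→21·(4−10)≡4=e (all mod 26).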